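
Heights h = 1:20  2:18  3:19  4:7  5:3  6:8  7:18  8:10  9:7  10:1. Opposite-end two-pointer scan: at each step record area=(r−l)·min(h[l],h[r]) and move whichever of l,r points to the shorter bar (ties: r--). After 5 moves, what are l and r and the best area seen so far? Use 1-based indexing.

l=1, r=5, best area=108

l=1 r=10: min(20,1)*9=9 best=9 *, r--
l=1 r=9: min(20,7)*8=56 best=56 *, r--
l=1 r=8: min(20,10)*7=70 best=70 *, r--
l=1 r=7: min(20,18)*6=108 best=108 *, r--
l=1 r=6: min(20,8)*5=40 best=108, r--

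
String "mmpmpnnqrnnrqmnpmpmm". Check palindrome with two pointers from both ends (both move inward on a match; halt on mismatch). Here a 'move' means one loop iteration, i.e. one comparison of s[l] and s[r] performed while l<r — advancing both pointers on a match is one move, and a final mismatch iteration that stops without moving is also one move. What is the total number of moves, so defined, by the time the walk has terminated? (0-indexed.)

7 moves

l=0 r=19: 'm'=='m', l++,r--
l=1 r=18: 'm'=='m', l++,r--
l=2 r=17: 'p'=='p', l++,r--
l=3 r=16: 'm'=='m', l++,r--
l=4 r=15: 'p'=='p', l++,r--
l=5 r=14: 'n'=='n', l++,r--
l=6 r=13: 'n'!='m', stop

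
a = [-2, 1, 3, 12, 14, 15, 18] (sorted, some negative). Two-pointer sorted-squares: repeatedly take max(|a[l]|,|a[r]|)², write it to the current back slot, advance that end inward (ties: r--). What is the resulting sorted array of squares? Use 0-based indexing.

[1, 4, 9, 144, 196, 225, 324]

[0,6] |-2|<=|18| out[6]=324 → r--
[0,5] |-2|<=|15| out[5]=225 → r--
[0,4] |-2|<=|14| out[4]=196 → r--
[0,3] |-2|<=|12| out[3]=144 → r--
[0,2] |-2|<=|3| out[2]=9 → r--
[0,1] |-2|>|1| out[1]=4 → l++
[1,1] |1|<=|1| out[0]=1 → r--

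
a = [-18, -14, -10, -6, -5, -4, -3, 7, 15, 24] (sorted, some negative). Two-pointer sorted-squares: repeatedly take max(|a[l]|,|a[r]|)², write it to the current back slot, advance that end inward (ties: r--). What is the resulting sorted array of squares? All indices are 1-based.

[9, 16, 25, 36, 49, 100, 196, 225, 324, 576]

l=1 r=10: |-18|<=|24| out[10]=576, r--
l=1 r=9: |-18|>|15| out[9]=324, l++
l=2 r=9: |-14|<=|15| out[8]=225, r--
l=2 r=8: |-14|>|7| out[7]=196, l++
l=3 r=8: |-10|>|7| out[6]=100, l++
l=4 r=8: |-6|<=|7| out[5]=49, r--
l=4 r=7: |-6|>|-3| out[4]=36, l++
l=5 r=7: |-5|>|-3| out[3]=25, l++
l=6 r=7: |-4|>|-3| out[2]=16, l++
l=7 r=7: |-3|<=|-3| out[1]=9, r--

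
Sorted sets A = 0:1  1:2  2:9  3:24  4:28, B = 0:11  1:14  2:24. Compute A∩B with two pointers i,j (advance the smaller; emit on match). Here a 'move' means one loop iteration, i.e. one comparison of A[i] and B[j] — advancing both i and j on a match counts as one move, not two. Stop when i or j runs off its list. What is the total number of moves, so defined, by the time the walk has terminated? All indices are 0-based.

6 moves

i=0 j=0: 1<11, i++
i=1 j=0: 2<11, i++
i=2 j=0: 9<11, i++
i=3 j=0: 24>11, j++
i=3 j=1: 24>14, j++
i=3 j=2: 24==24 emit, i++,j++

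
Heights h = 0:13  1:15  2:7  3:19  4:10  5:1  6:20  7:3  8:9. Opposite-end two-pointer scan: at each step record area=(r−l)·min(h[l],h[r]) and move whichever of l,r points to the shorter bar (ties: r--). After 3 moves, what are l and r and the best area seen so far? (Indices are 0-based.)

l=0 r=8: min(13,9)*8=72 best=72 *, r--
l=0 r=7: min(13,3)*7=21 best=72, r--
l=0 r=6: min(13,20)*6=78 best=78 *, l++

l=1, r=6, best area=78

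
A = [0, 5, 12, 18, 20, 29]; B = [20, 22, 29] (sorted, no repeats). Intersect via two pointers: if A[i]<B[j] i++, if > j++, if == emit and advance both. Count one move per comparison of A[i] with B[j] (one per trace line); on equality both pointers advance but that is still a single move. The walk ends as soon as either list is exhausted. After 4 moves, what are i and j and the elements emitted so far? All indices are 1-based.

[i=1,j=1] 0<20 → i++
[i=2,j=1] 5<20 → i++
[i=3,j=1] 12<20 → i++
[i=4,j=1] 18<20 → i++

i=5, j=1, emitted=[]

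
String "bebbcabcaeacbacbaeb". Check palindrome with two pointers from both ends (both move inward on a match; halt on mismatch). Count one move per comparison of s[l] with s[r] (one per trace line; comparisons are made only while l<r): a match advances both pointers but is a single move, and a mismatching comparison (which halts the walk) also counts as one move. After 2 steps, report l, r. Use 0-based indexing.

l=0 r=18: 'b'=='b', l++,r--
l=1 r=17: 'e'=='e', l++,r--

l=2, r=16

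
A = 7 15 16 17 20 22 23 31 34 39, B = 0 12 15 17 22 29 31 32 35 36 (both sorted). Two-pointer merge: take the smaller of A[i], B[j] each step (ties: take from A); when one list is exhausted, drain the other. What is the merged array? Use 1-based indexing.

i=1 j=1: A[i]=7>B[j]=0 take 0, j++
i=1 j=2: A[i]=7<=B[j]=12 take 7, i++
i=2 j=2: A[i]=15>B[j]=12 take 12, j++
i=2 j=3: A[i]=15<=B[j]=15 take 15, i++
i=3 j=3: A[i]=16>B[j]=15 take 15, j++
i=3 j=4: A[i]=16<=B[j]=17 take 16, i++
i=4 j=4: A[i]=17<=B[j]=17 take 17, i++
i=5 j=4: A[i]=20>B[j]=17 take 17, j++
i=5 j=5: A[i]=20<=B[j]=22 take 20, i++
i=6 j=5: A[i]=22<=B[j]=22 take 22, i++
i=7 j=5: A[i]=23>B[j]=22 take 22, j++
i=7 j=6: A[i]=23<=B[j]=29 take 23, i++
i=8 j=6: A[i]=31>B[j]=29 take 29, j++
i=8 j=7: A[i]=31<=B[j]=31 take 31, i++
i=9 j=7: A[i]=34>B[j]=31 take 31, j++
i=9 j=8: A[i]=34>B[j]=32 take 32, j++
i=9 j=9: A[i]=34<=B[j]=35 take 34, i++
i=10 j=9: A[i]=39>B[j]=35 take 35, j++
i=10 j=10: A[i]=39>B[j]=36 take 36, j++
i=10 j=11: B done, take A[i]=39, i++

[0, 7, 12, 15, 15, 16, 17, 17, 20, 22, 22, 23, 29, 31, 31, 32, 34, 35, 36, 39]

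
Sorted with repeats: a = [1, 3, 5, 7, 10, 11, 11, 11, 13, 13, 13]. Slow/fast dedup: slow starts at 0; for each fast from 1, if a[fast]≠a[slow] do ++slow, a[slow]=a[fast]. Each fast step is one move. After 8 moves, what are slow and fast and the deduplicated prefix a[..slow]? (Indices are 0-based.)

slow=6, fast=9, prefix=[1, 3, 5, 7, 10, 11, 13]

(s=0,f=1) a[fast]=3≠a[slow]=1 write a[1]=3 → slow++,fast++
(s=1,f=2) a[fast]=5≠a[slow]=3 write a[2]=5 → slow++,fast++
(s=2,f=3) a[fast]=7≠a[slow]=5 write a[3]=7 → slow++,fast++
(s=3,f=4) a[fast]=10≠a[slow]=7 write a[4]=10 → slow++,fast++
(s=4,f=5) a[fast]=11≠a[slow]=10 write a[5]=11 → slow++,fast++
(s=5,f=6) a[fast]=11=a[slow] dup → fast++
(s=5,f=7) a[fast]=11=a[slow] dup → fast++
(s=5,f=8) a[fast]=13≠a[slow]=11 write a[6]=13 → slow++,fast++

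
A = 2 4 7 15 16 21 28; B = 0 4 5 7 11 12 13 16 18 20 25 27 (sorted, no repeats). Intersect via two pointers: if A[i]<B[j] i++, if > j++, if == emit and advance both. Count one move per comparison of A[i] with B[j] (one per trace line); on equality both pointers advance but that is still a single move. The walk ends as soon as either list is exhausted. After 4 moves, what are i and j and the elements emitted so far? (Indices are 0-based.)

i=0 j=0: 2>0, j++
i=0 j=1: 2<4, i++
i=1 j=1: 4==4 emit, i++,j++
i=2 j=2: 7>5, j++

i=2, j=3, emitted=[4]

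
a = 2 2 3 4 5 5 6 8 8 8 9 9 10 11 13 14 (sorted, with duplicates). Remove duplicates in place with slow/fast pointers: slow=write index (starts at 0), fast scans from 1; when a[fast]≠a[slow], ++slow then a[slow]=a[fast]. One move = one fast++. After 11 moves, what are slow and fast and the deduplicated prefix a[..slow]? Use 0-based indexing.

slow=6, fast=12, prefix=[2, 3, 4, 5, 6, 8, 9]

(s=0,f=1) a[fast]=2=a[slow] dup → fast++
(s=0,f=2) a[fast]=3≠a[slow]=2 write a[1]=3 → slow++,fast++
(s=1,f=3) a[fast]=4≠a[slow]=3 write a[2]=4 → slow++,fast++
(s=2,f=4) a[fast]=5≠a[slow]=4 write a[3]=5 → slow++,fast++
(s=3,f=5) a[fast]=5=a[slow] dup → fast++
(s=3,f=6) a[fast]=6≠a[slow]=5 write a[4]=6 → slow++,fast++
(s=4,f=7) a[fast]=8≠a[slow]=6 write a[5]=8 → slow++,fast++
(s=5,f=8) a[fast]=8=a[slow] dup → fast++
(s=5,f=9) a[fast]=8=a[slow] dup → fast++
(s=5,f=10) a[fast]=9≠a[slow]=8 write a[6]=9 → slow++,fast++
(s=6,f=11) a[fast]=9=a[slow] dup → fast++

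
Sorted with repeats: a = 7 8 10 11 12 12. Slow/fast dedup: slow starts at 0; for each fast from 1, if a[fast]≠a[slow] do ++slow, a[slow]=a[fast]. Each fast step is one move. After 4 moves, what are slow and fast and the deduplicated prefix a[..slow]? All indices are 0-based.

slow=0 fast=1: a[fast]=8≠a[slow]=7 write a[1]=8, slow++,fast++
slow=1 fast=2: a[fast]=10≠a[slow]=8 write a[2]=10, slow++,fast++
slow=2 fast=3: a[fast]=11≠a[slow]=10 write a[3]=11, slow++,fast++
slow=3 fast=4: a[fast]=12≠a[slow]=11 write a[4]=12, slow++,fast++

slow=4, fast=5, prefix=[7, 8, 10, 11, 12]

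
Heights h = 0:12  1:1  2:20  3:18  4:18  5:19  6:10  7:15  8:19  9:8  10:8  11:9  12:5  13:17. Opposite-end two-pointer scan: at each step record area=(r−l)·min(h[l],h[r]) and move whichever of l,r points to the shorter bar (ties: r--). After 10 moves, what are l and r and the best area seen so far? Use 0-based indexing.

l=0 r=13: min(12,17)*13=156 best=156 *, l++
l=1 r=13: min(1,17)*12=12 best=156, l++
l=2 r=13: min(20,17)*11=187 best=187 *, r--
l=2 r=12: min(20,5)*10=50 best=187, r--
l=2 r=11: min(20,9)*9=81 best=187, r--
l=2 r=10: min(20,8)*8=64 best=187, r--
l=2 r=9: min(20,8)*7=56 best=187, r--
l=2 r=8: min(20,19)*6=114 best=187, r--
l=2 r=7: min(20,15)*5=75 best=187, r--
l=2 r=6: min(20,10)*4=40 best=187, r--

l=2, r=5, best area=187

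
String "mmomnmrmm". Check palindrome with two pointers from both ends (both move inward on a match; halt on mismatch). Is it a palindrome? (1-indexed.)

[1,9] 'm'=='m' → l++,r--
[2,8] 'm'=='m' → l++,r--
[3,7] 'o'!='r' → stop

not a palindrome (mismatch at 3,7)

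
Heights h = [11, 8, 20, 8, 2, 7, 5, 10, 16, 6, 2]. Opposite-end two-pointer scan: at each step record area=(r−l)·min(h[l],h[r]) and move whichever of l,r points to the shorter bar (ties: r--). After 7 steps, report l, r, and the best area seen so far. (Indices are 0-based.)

l=2, r=5, best area=96

l=0 r=10: min(11,2)*10=20 best=20 *, r--
l=0 r=9: min(11,6)*9=54 best=54 *, r--
l=0 r=8: min(11,16)*8=88 best=88 *, l++
l=1 r=8: min(8,16)*7=56 best=88, l++
l=2 r=8: min(20,16)*6=96 best=96 *, r--
l=2 r=7: min(20,10)*5=50 best=96, r--
l=2 r=6: min(20,5)*4=20 best=96, r--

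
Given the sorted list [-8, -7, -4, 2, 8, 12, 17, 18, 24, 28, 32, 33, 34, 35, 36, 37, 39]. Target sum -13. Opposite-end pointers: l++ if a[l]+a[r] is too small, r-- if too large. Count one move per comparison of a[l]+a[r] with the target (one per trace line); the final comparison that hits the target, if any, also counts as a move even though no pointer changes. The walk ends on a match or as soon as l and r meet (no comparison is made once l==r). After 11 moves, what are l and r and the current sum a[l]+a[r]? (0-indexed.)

l=0, r=5, sum=4

[0,16] -8+39=31 >-13 → r--
[0,15] -8+37=29 >-13 → r--
[0,14] -8+36=28 >-13 → r--
[0,13] -8+35=27 >-13 → r--
[0,12] -8+34=26 >-13 → r--
[0,11] -8+33=25 >-13 → r--
[0,10] -8+32=24 >-13 → r--
[0,9] -8+28=20 >-13 → r--
[0,8] -8+24=16 >-13 → r--
[0,7] -8+18=10 >-13 → r--
[0,6] -8+17=9 >-13 → r--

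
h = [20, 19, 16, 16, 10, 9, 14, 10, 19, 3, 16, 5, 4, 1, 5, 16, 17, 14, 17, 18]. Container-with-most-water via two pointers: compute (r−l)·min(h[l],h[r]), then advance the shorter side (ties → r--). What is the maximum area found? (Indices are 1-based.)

max area = 342

[1,20] min(20,18)*19=342 best=342 * → r--
[1,19] min(20,17)*18=306 best=342 → r--
[1,18] min(20,14)*17=238 best=342 → r--
[1,17] min(20,17)*16=272 best=342 → r--
[1,16] min(20,16)*15=240 best=342 → r--
[1,15] min(20,5)*14=70 best=342 → r--
[1,14] min(20,1)*13=13 best=342 → r--
[1,13] min(20,4)*12=48 best=342 → r--
[1,12] min(20,5)*11=55 best=342 → r--
[1,11] min(20,16)*10=160 best=342 → r--
[1,10] min(20,3)*9=27 best=342 → r--
[1,9] min(20,19)*8=152 best=342 → r--
[1,8] min(20,10)*7=70 best=342 → r--
[1,7] min(20,14)*6=84 best=342 → r--
[1,6] min(20,9)*5=45 best=342 → r--
[1,5] min(20,10)*4=40 best=342 → r--
[1,4] min(20,16)*3=48 best=342 → r--
[1,3] min(20,16)*2=32 best=342 → r--
[1,2] min(20,19)*1=19 best=342 → r--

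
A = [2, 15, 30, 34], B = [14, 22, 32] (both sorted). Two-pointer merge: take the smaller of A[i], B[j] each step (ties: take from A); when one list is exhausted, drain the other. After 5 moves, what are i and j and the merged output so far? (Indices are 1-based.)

i=1 j=1: A[i]=2<=B[j]=14 take 2, i++
i=2 j=1: A[i]=15>B[j]=14 take 14, j++
i=2 j=2: A[i]=15<=B[j]=22 take 15, i++
i=3 j=2: A[i]=30>B[j]=22 take 22, j++
i=3 j=3: A[i]=30<=B[j]=32 take 30, i++

i=4, j=3, merged so far=[2, 14, 15, 22, 30]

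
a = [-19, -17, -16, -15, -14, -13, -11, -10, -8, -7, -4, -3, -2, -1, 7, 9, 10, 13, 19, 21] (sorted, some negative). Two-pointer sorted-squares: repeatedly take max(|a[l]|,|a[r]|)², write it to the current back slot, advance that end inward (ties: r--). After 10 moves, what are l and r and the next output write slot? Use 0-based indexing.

l=0 r=19: |-19|<=|21| out[19]=441, r--
l=0 r=18: |-19|<=|19| out[18]=361, r--
l=0 r=17: |-19|>|13| out[17]=361, l++
l=1 r=17: |-17|>|13| out[16]=289, l++
l=2 r=17: |-16|>|13| out[15]=256, l++
l=3 r=17: |-15|>|13| out[14]=225, l++
l=4 r=17: |-14|>|13| out[13]=196, l++
l=5 r=17: |-13|<=|13| out[12]=169, r--
l=5 r=16: |-13|>|10| out[11]=169, l++
l=6 r=16: |-11|>|10| out[10]=121, l++

l=7, r=16, next write slot=9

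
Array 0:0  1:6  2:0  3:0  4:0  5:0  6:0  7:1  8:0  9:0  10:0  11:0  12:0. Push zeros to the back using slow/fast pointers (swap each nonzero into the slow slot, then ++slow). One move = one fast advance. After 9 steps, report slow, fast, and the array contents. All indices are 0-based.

slow=0 fast=0: a[fast]=0, fast++
slow=0 fast=1: a[fast]=6≠0 swap→a[0]=6, slow++,fast++
slow=1 fast=2: a[fast]=0, fast++
slow=1 fast=3: a[fast]=0, fast++
slow=1 fast=4: a[fast]=0, fast++
slow=1 fast=5: a[fast]=0, fast++
slow=1 fast=6: a[fast]=0, fast++
slow=1 fast=7: a[fast]=1≠0 swap→a[1]=1, slow++,fast++
slow=2 fast=8: a[fast]=0, fast++

slow=2, fast=9, a=[6, 1, 0, 0, 0, 0, 0, 0, 0, 0, 0, 0, 0]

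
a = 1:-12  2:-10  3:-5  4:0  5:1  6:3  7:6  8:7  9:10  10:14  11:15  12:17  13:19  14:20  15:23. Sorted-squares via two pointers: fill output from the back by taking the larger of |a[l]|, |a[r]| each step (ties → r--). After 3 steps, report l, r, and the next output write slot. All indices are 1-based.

l=1, r=12, next write slot=12

[1,15] |-12|<=|23| out[15]=529 → r--
[1,14] |-12|<=|20| out[14]=400 → r--
[1,13] |-12|<=|19| out[13]=361 → r--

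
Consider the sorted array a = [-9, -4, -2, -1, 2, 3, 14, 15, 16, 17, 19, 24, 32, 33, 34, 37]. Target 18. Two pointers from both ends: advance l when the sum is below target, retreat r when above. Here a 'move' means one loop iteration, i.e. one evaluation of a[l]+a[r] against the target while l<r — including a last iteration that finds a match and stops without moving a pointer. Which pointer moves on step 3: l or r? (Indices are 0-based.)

r

[0,15] -9+37=28 >18 → r--
[0,14] -9+34=25 >18 → r--
[0,13] -9+33=24 >18 → r--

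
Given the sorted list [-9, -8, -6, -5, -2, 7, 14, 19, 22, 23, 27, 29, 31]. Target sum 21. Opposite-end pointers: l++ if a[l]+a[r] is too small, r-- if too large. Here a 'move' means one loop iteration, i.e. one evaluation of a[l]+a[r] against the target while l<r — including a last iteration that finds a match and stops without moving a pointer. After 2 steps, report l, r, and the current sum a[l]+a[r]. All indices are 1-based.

l=2, r=12, sum=21

l=1 r=13: -9+31=22 >21, r--
l=1 r=12: -9+29=20 <21, l++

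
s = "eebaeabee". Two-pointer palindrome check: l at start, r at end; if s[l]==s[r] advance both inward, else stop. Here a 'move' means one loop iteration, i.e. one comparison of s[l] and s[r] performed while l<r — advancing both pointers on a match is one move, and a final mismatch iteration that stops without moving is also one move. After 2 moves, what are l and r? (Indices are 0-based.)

l=0 r=8: 'e'=='e', l++,r--
l=1 r=7: 'e'=='e', l++,r--

l=2, r=6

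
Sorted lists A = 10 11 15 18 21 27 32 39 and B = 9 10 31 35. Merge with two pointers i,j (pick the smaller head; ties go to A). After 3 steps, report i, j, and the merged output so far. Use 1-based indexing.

[i=1,j=1] A[i]=10>B[j]=9 take 9 → j++
[i=1,j=2] A[i]=10<=B[j]=10 take 10 → i++
[i=2,j=2] A[i]=11>B[j]=10 take 10 → j++

i=2, j=3, merged so far=[9, 10, 10]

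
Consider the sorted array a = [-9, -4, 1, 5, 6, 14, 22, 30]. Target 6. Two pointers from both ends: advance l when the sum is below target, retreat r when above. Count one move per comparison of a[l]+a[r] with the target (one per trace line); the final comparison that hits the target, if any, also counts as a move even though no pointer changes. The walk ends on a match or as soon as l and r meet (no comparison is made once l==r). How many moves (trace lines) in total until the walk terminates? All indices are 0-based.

7 moves

[0,7] -9+30=21 >6 → r--
[0,6] -9+22=13 >6 → r--
[0,5] -9+14=5 <6 → l++
[1,5] -4+14=10 >6 → r--
[1,4] -4+6=2 <6 → l++
[2,4] 1+6=7 >6 → r--
[2,3] 1+5=6 → found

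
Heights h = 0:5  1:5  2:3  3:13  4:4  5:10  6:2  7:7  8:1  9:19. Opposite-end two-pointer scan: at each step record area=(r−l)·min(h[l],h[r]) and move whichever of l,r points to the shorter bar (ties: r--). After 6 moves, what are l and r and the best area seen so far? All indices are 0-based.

l=6, r=9, best area=78

l=0 r=9: min(5,19)*9=45 best=45 *, l++
l=1 r=9: min(5,19)*8=40 best=45, l++
l=2 r=9: min(3,19)*7=21 best=45, l++
l=3 r=9: min(13,19)*6=78 best=78 *, l++
l=4 r=9: min(4,19)*5=20 best=78, l++
l=5 r=9: min(10,19)*4=40 best=78, l++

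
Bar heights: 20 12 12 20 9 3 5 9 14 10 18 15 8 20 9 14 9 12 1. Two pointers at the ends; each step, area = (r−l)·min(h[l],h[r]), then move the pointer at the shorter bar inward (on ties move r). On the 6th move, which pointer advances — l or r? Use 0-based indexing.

[0,18] min(20,1)*18=18 best=18 * → r--
[0,17] min(20,12)*17=204 best=204 * → r--
[0,16] min(20,9)*16=144 best=204 → r--
[0,15] min(20,14)*15=210 best=210 * → r--
[0,14] min(20,9)*14=126 best=210 → r--
[0,13] min(20,20)*13=260 best=260 * → r--

r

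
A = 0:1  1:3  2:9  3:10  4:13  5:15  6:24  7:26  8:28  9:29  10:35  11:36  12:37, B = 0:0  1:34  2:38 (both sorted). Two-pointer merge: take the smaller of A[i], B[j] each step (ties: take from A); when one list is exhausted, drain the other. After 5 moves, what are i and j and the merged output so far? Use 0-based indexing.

i=4, j=1, merged so far=[0, 1, 3, 9, 10]

i=0 j=0: A[i]=1>B[j]=0 take 0, j++
i=0 j=1: A[i]=1<=B[j]=34 take 1, i++
i=1 j=1: A[i]=3<=B[j]=34 take 3, i++
i=2 j=1: A[i]=9<=B[j]=34 take 9, i++
i=3 j=1: A[i]=10<=B[j]=34 take 10, i++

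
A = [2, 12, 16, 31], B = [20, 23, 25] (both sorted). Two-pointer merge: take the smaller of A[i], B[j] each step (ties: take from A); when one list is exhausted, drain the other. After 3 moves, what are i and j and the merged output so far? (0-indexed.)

i=0 j=0: A[i]=2<=B[j]=20 take 2, i++
i=1 j=0: A[i]=12<=B[j]=20 take 12, i++
i=2 j=0: A[i]=16<=B[j]=20 take 16, i++

i=3, j=0, merged so far=[2, 12, 16]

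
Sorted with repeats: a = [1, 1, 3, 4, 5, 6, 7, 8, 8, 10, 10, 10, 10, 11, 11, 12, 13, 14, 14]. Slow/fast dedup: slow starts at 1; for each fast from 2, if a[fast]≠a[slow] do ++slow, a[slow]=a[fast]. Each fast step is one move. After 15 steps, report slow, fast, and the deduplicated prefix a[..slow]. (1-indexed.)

slow=1 fast=2: a[fast]=1=a[slow] dup, fast++
slow=1 fast=3: a[fast]=3≠a[slow]=1 write a[2]=3, slow++,fast++
slow=2 fast=4: a[fast]=4≠a[slow]=3 write a[3]=4, slow++,fast++
slow=3 fast=5: a[fast]=5≠a[slow]=4 write a[4]=5, slow++,fast++
slow=4 fast=6: a[fast]=6≠a[slow]=5 write a[5]=6, slow++,fast++
slow=5 fast=7: a[fast]=7≠a[slow]=6 write a[6]=7, slow++,fast++
slow=6 fast=8: a[fast]=8≠a[slow]=7 write a[7]=8, slow++,fast++
slow=7 fast=9: a[fast]=8=a[slow] dup, fast++
slow=7 fast=10: a[fast]=10≠a[slow]=8 write a[8]=10, slow++,fast++
slow=8 fast=11: a[fast]=10=a[slow] dup, fast++
slow=8 fast=12: a[fast]=10=a[slow] dup, fast++
slow=8 fast=13: a[fast]=10=a[slow] dup, fast++
slow=8 fast=14: a[fast]=11≠a[slow]=10 write a[9]=11, slow++,fast++
slow=9 fast=15: a[fast]=11=a[slow] dup, fast++
slow=9 fast=16: a[fast]=12≠a[slow]=11 write a[10]=12, slow++,fast++

slow=10, fast=17, prefix=[1, 3, 4, 5, 6, 7, 8, 10, 11, 12]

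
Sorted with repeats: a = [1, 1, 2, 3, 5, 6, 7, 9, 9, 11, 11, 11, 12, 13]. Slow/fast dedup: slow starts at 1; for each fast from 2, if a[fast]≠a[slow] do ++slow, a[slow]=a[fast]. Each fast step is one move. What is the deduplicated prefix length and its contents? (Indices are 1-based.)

length 10; prefix = [1, 2, 3, 5, 6, 7, 9, 11, 12, 13]

slow=1 fast=2: a[fast]=1=a[slow] dup, fast++
slow=1 fast=3: a[fast]=2≠a[slow]=1 write a[2]=2, slow++,fast++
slow=2 fast=4: a[fast]=3≠a[slow]=2 write a[3]=3, slow++,fast++
slow=3 fast=5: a[fast]=5≠a[slow]=3 write a[4]=5, slow++,fast++
slow=4 fast=6: a[fast]=6≠a[slow]=5 write a[5]=6, slow++,fast++
slow=5 fast=7: a[fast]=7≠a[slow]=6 write a[6]=7, slow++,fast++
slow=6 fast=8: a[fast]=9≠a[slow]=7 write a[7]=9, slow++,fast++
slow=7 fast=9: a[fast]=9=a[slow] dup, fast++
slow=7 fast=10: a[fast]=11≠a[slow]=9 write a[8]=11, slow++,fast++
slow=8 fast=11: a[fast]=11=a[slow] dup, fast++
slow=8 fast=12: a[fast]=11=a[slow] dup, fast++
slow=8 fast=13: a[fast]=12≠a[slow]=11 write a[9]=12, slow++,fast++
slow=9 fast=14: a[fast]=13≠a[slow]=12 write a[10]=13, slow++,fast++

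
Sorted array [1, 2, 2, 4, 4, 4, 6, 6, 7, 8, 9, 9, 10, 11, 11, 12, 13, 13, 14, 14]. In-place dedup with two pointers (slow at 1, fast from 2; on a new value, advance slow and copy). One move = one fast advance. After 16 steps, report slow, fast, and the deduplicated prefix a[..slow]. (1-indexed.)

(s=1,f=2) a[fast]=2≠a[slow]=1 write a[2]=2 → slow++,fast++
(s=2,f=3) a[fast]=2=a[slow] dup → fast++
(s=2,f=4) a[fast]=4≠a[slow]=2 write a[3]=4 → slow++,fast++
(s=3,f=5) a[fast]=4=a[slow] dup → fast++
(s=3,f=6) a[fast]=4=a[slow] dup → fast++
(s=3,f=7) a[fast]=6≠a[slow]=4 write a[4]=6 → slow++,fast++
(s=4,f=8) a[fast]=6=a[slow] dup → fast++
(s=4,f=9) a[fast]=7≠a[slow]=6 write a[5]=7 → slow++,fast++
(s=5,f=10) a[fast]=8≠a[slow]=7 write a[6]=8 → slow++,fast++
(s=6,f=11) a[fast]=9≠a[slow]=8 write a[7]=9 → slow++,fast++
(s=7,f=12) a[fast]=9=a[slow] dup → fast++
(s=7,f=13) a[fast]=10≠a[slow]=9 write a[8]=10 → slow++,fast++
(s=8,f=14) a[fast]=11≠a[slow]=10 write a[9]=11 → slow++,fast++
(s=9,f=15) a[fast]=11=a[slow] dup → fast++
(s=9,f=16) a[fast]=12≠a[slow]=11 write a[10]=12 → slow++,fast++
(s=10,f=17) a[fast]=13≠a[slow]=12 write a[11]=13 → slow++,fast++

slow=11, fast=18, prefix=[1, 2, 4, 6, 7, 8, 9, 10, 11, 12, 13]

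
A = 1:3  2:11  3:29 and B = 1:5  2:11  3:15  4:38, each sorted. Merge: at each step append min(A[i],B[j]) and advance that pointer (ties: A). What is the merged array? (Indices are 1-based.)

[3, 5, 11, 11, 15, 29, 38]

[i=1,j=1] A[i]=3<=B[j]=5 take 3 → i++
[i=2,j=1] A[i]=11>B[j]=5 take 5 → j++
[i=2,j=2] A[i]=11<=B[j]=11 take 11 → i++
[i=3,j=2] A[i]=29>B[j]=11 take 11 → j++
[i=3,j=3] A[i]=29>B[j]=15 take 15 → j++
[i=3,j=4] A[i]=29<=B[j]=38 take 29 → i++
[i=4,j=4] A done, take B[j]=38 → j++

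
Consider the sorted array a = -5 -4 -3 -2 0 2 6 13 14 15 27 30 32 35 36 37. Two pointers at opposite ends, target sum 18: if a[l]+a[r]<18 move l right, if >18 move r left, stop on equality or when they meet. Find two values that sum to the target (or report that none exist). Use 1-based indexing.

no pair

l=1 r=16: -5+37=32 >18, r--
l=1 r=15: -5+36=31 >18, r--
l=1 r=14: -5+35=30 >18, r--
l=1 r=13: -5+32=27 >18, r--
l=1 r=12: -5+30=25 >18, r--
l=1 r=11: -5+27=22 >18, r--
l=1 r=10: -5+15=10 <18, l++
l=2 r=10: -4+15=11 <18, l++
l=3 r=10: -3+15=12 <18, l++
l=4 r=10: -2+15=13 <18, l++
l=5 r=10: 0+15=15 <18, l++
l=6 r=10: 2+15=17 <18, l++
l=7 r=10: 6+15=21 >18, r--
l=7 r=9: 6+14=20 >18, r--
l=7 r=8: 6+13=19 >18, r--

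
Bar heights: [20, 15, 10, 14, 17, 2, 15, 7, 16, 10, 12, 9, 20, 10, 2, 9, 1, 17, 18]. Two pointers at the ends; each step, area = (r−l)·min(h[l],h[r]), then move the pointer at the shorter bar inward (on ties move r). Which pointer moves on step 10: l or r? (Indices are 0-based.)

l=0 r=18: min(20,18)*18=324 best=324 *, r--
l=0 r=17: min(20,17)*17=289 best=324, r--
l=0 r=16: min(20,1)*16=16 best=324, r--
l=0 r=15: min(20,9)*15=135 best=324, r--
l=0 r=14: min(20,2)*14=28 best=324, r--
l=0 r=13: min(20,10)*13=130 best=324, r--
l=0 r=12: min(20,20)*12=240 best=324, r--
l=0 r=11: min(20,9)*11=99 best=324, r--
l=0 r=10: min(20,12)*10=120 best=324, r--
l=0 r=9: min(20,10)*9=90 best=324, r--

r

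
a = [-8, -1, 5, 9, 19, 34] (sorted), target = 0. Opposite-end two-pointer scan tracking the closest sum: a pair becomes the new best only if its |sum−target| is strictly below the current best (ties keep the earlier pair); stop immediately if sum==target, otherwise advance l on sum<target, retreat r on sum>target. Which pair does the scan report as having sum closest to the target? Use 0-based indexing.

pair (-8, 9) with sum 1 (|Δ|=1)

[0,5] -8+34=26 d=26 * → r--
[0,4] -8+19=11 d=11 * → r--
[0,3] -8+9=1 d=1 * → r--
[0,2] -8+5=-3 d=3 → l++
[1,2] -1+5=4 d=4 → r--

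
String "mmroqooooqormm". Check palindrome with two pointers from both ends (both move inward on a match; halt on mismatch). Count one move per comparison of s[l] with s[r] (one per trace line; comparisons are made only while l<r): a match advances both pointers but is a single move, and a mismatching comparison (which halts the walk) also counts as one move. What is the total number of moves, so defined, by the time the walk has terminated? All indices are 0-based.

l=0 r=13: 'm'=='m', l++,r--
l=1 r=12: 'm'=='m', l++,r--
l=2 r=11: 'r'=='r', l++,r--
l=3 r=10: 'o'=='o', l++,r--
l=4 r=9: 'q'=='q', l++,r--
l=5 r=8: 'o'=='o', l++,r--
l=6 r=7: 'o'=='o', l++,r--

7 moves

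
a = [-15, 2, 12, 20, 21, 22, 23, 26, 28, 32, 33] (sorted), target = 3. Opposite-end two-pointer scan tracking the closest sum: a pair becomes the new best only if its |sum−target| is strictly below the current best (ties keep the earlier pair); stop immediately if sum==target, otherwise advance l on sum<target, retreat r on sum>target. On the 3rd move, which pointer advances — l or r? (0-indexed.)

[0,10] -15+33=18 d=15 * → r--
[0,9] -15+32=17 d=14 * → r--
[0,8] -15+28=13 d=10 * → r--

r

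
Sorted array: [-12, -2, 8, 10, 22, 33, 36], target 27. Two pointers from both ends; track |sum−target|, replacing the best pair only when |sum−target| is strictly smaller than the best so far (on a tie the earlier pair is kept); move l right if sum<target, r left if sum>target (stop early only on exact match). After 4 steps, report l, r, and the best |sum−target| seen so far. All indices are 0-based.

l=0 r=6: -12+36=24 d=3 *, l++
l=1 r=6: -2+36=34 d=7, r--
l=1 r=5: -2+33=31 d=4, r--
l=1 r=4: -2+22=20 d=7, l++

l=2, r=4, best |Δ|=3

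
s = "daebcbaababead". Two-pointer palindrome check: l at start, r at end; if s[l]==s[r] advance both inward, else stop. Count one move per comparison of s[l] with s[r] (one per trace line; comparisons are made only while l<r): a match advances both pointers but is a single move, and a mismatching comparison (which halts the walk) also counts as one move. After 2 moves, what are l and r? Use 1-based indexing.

l=3, r=12

l=1 r=14: 'd'=='d', l++,r--
l=2 r=13: 'a'=='a', l++,r--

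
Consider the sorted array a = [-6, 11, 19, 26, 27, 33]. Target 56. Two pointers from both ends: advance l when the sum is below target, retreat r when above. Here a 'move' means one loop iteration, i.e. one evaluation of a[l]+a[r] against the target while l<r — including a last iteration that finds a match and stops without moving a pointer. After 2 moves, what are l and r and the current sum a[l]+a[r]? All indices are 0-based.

l=0 r=5: -6+33=27 <56, l++
l=1 r=5: 11+33=44 <56, l++

l=2, r=5, sum=52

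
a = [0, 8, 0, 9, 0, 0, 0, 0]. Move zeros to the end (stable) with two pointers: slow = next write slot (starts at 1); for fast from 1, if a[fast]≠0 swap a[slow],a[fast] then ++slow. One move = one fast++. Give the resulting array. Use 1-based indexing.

(s=1,f=1) a[fast]=0 → fast++
(s=1,f=2) a[fast]=8≠0 swap→a[1]=8 → slow++,fast++
(s=2,f=3) a[fast]=0 → fast++
(s=2,f=4) a[fast]=9≠0 swap→a[2]=9 → slow++,fast++
(s=3,f=5) a[fast]=0 → fast++
(s=3,f=6) a[fast]=0 → fast++
(s=3,f=7) a[fast]=0 → fast++
(s=3,f=8) a[fast]=0 → fast++

[8, 9, 0, 0, 0, 0, 0, 0]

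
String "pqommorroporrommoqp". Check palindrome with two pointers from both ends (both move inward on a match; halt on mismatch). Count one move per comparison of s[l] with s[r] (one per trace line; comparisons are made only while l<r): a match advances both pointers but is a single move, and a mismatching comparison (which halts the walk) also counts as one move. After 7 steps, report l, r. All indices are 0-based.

l=7, r=11

[0,18] 'p'=='p' → l++,r--
[1,17] 'q'=='q' → l++,r--
[2,16] 'o'=='o' → l++,r--
[3,15] 'm'=='m' → l++,r--
[4,14] 'm'=='m' → l++,r--
[5,13] 'o'=='o' → l++,r--
[6,12] 'r'=='r' → l++,r--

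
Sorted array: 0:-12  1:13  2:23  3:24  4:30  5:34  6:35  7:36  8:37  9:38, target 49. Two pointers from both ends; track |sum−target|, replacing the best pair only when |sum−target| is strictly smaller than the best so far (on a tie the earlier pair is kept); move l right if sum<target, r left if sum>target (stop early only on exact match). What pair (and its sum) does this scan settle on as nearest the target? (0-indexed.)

pair (13, 36) with sum 49 (|Δ|=0)

[0,9] -12+38=26 d=23 * → l++
[1,9] 13+38=51 d=2 * → r--
[1,8] 13+37=50 d=1 * → r--
[1,7] 13+36=49 d=0 * → stop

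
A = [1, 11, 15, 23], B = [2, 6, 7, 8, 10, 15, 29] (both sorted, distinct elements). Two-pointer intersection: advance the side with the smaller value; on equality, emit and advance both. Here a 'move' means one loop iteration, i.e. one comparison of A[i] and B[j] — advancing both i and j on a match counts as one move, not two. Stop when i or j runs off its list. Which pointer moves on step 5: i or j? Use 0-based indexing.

i=0 j=0: 1<2, i++
i=1 j=0: 11>2, j++
i=1 j=1: 11>6, j++
i=1 j=2: 11>7, j++
i=1 j=3: 11>8, j++

j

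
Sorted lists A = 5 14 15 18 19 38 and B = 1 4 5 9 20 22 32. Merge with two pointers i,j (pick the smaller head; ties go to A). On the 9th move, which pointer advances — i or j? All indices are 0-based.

i

[i=0,j=0] A[i]=5>B[j]=1 take 1 → j++
[i=0,j=1] A[i]=5>B[j]=4 take 4 → j++
[i=0,j=2] A[i]=5<=B[j]=5 take 5 → i++
[i=1,j=2] A[i]=14>B[j]=5 take 5 → j++
[i=1,j=3] A[i]=14>B[j]=9 take 9 → j++
[i=1,j=4] A[i]=14<=B[j]=20 take 14 → i++
[i=2,j=4] A[i]=15<=B[j]=20 take 15 → i++
[i=3,j=4] A[i]=18<=B[j]=20 take 18 → i++
[i=4,j=4] A[i]=19<=B[j]=20 take 19 → i++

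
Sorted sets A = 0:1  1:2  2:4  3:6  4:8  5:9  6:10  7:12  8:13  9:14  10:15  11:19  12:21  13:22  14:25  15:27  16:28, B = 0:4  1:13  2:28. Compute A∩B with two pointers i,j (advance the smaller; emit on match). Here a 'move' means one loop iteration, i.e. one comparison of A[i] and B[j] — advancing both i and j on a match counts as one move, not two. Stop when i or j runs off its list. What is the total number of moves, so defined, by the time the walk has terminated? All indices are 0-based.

17 moves

[i=0,j=0] 1<4 → i++
[i=1,j=0] 2<4 → i++
[i=2,j=0] 4==4 emit → i++,j++
[i=3,j=1] 6<13 → i++
[i=4,j=1] 8<13 → i++
[i=5,j=1] 9<13 → i++
[i=6,j=1] 10<13 → i++
[i=7,j=1] 12<13 → i++
[i=8,j=1] 13==13 emit → i++,j++
[i=9,j=2] 14<28 → i++
[i=10,j=2] 15<28 → i++
[i=11,j=2] 19<28 → i++
[i=12,j=2] 21<28 → i++
[i=13,j=2] 22<28 → i++
[i=14,j=2] 25<28 → i++
[i=15,j=2] 27<28 → i++
[i=16,j=2] 28==28 emit → i++,j++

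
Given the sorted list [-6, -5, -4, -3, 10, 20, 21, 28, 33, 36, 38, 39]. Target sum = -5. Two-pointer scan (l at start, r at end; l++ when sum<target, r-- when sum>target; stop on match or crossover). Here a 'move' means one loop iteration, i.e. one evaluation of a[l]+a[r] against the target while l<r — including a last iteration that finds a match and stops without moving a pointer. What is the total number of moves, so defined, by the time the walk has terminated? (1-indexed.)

11 moves

[1,12] -6+39=33 >-5 → r--
[1,11] -6+38=32 >-5 → r--
[1,10] -6+36=30 >-5 → r--
[1,9] -6+33=27 >-5 → r--
[1,8] -6+28=22 >-5 → r--
[1,7] -6+21=15 >-5 → r--
[1,6] -6+20=14 >-5 → r--
[1,5] -6+10=4 >-5 → r--
[1,4] -6+-3=-9 <-5 → l++
[2,4] -5+-3=-8 <-5 → l++
[3,4] -4+-3=-7 <-5 → l++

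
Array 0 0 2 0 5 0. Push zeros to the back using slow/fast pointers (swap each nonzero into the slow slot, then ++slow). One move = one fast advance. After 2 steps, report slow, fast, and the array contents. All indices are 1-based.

(s=1,f=1) a[fast]=0 → fast++
(s=1,f=2) a[fast]=0 → fast++

slow=1, fast=3, a=[0, 0, 2, 0, 5, 0]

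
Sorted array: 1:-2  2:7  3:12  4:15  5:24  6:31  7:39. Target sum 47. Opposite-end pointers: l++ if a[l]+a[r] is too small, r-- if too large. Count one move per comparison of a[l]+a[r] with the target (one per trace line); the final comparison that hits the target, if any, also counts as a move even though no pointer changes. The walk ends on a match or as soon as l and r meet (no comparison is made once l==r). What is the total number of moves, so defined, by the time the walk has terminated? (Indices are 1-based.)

[1,7] -2+39=37 <47 → l++
[2,7] 7+39=46 <47 → l++
[3,7] 12+39=51 >47 → r--
[3,6] 12+31=43 <47 → l++
[4,6] 15+31=46 <47 → l++
[5,6] 24+31=55 >47 → r--

6 moves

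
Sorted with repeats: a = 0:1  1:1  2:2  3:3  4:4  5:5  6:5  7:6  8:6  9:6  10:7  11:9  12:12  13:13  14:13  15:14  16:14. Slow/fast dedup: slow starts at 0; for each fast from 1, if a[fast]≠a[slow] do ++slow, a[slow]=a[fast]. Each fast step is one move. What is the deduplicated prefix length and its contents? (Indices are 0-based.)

slow=0 fast=1: a[fast]=1=a[slow] dup, fast++
slow=0 fast=2: a[fast]=2≠a[slow]=1 write a[1]=2, slow++,fast++
slow=1 fast=3: a[fast]=3≠a[slow]=2 write a[2]=3, slow++,fast++
slow=2 fast=4: a[fast]=4≠a[slow]=3 write a[3]=4, slow++,fast++
slow=3 fast=5: a[fast]=5≠a[slow]=4 write a[4]=5, slow++,fast++
slow=4 fast=6: a[fast]=5=a[slow] dup, fast++
slow=4 fast=7: a[fast]=6≠a[slow]=5 write a[5]=6, slow++,fast++
slow=5 fast=8: a[fast]=6=a[slow] dup, fast++
slow=5 fast=9: a[fast]=6=a[slow] dup, fast++
slow=5 fast=10: a[fast]=7≠a[slow]=6 write a[6]=7, slow++,fast++
slow=6 fast=11: a[fast]=9≠a[slow]=7 write a[7]=9, slow++,fast++
slow=7 fast=12: a[fast]=12≠a[slow]=9 write a[8]=12, slow++,fast++
slow=8 fast=13: a[fast]=13≠a[slow]=12 write a[9]=13, slow++,fast++
slow=9 fast=14: a[fast]=13=a[slow] dup, fast++
slow=9 fast=15: a[fast]=14≠a[slow]=13 write a[10]=14, slow++,fast++
slow=10 fast=16: a[fast]=14=a[slow] dup, fast++

length 11; prefix = [1, 2, 3, 4, 5, 6, 7, 9, 12, 13, 14]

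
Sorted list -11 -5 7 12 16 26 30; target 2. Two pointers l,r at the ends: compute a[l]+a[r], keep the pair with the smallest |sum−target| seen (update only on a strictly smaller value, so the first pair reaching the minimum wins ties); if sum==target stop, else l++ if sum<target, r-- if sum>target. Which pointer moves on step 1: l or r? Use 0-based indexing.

r

l=0 r=6: -11+30=19 d=17 *, r--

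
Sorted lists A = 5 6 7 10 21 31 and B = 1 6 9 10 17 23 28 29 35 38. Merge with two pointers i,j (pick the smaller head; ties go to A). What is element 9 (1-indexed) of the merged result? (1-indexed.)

i=1 j=1: A[i]=5>B[j]=1 take 1, j++
i=1 j=2: A[i]=5<=B[j]=6 take 5, i++
i=2 j=2: A[i]=6<=B[j]=6 take 6, i++
i=3 j=2: A[i]=7>B[j]=6 take 6, j++
i=3 j=3: A[i]=7<=B[j]=9 take 7, i++
i=4 j=3: A[i]=10>B[j]=9 take 9, j++
i=4 j=4: A[i]=10<=B[j]=10 take 10, i++
i=5 j=4: A[i]=21>B[j]=10 take 10, j++
i=5 j=5: A[i]=21>B[j]=17 take 17, j++
i=5 j=6: A[i]=21<=B[j]=23 take 21, i++
i=6 j=6: A[i]=31>B[j]=23 take 23, j++
i=6 j=7: A[i]=31>B[j]=28 take 28, j++
i=6 j=8: A[i]=31>B[j]=29 take 29, j++
i=6 j=9: A[i]=31<=B[j]=35 take 31, i++
i=7 j=9: A done, take B[j]=35, j++
i=7 j=10: A done, take B[j]=38, j++

merged[9] = 17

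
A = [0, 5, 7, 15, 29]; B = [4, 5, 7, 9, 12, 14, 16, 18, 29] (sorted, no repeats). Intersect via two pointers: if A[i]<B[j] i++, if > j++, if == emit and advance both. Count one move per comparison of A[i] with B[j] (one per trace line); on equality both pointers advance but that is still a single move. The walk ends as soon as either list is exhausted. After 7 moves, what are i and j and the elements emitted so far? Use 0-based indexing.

i=0 j=0: 0<4, i++
i=1 j=0: 5>4, j++
i=1 j=1: 5==5 emit, i++,j++
i=2 j=2: 7==7 emit, i++,j++
i=3 j=3: 15>9, j++
i=3 j=4: 15>12, j++
i=3 j=5: 15>14, j++

i=3, j=6, emitted=[5, 7]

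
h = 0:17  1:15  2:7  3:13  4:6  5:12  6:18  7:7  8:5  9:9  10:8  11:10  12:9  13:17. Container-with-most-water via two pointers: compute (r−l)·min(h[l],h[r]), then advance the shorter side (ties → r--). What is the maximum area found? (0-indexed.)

l=0 r=13: min(17,17)*13=221 best=221 *, r--
l=0 r=12: min(17,9)*12=108 best=221, r--
l=0 r=11: min(17,10)*11=110 best=221, r--
l=0 r=10: min(17,8)*10=80 best=221, r--
l=0 r=9: min(17,9)*9=81 best=221, r--
l=0 r=8: min(17,5)*8=40 best=221, r--
l=0 r=7: min(17,7)*7=49 best=221, r--
l=0 r=6: min(17,18)*6=102 best=221, l++
l=1 r=6: min(15,18)*5=75 best=221, l++
l=2 r=6: min(7,18)*4=28 best=221, l++
l=3 r=6: min(13,18)*3=39 best=221, l++
l=4 r=6: min(6,18)*2=12 best=221, l++
l=5 r=6: min(12,18)*1=12 best=221, l++

max area = 221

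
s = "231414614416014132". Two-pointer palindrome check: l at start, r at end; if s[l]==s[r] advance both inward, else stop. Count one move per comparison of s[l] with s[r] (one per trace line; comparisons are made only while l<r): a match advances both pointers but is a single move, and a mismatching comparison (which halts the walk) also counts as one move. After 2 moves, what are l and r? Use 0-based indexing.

l=0 r=17: '2'=='2', l++,r--
l=1 r=16: '3'=='3', l++,r--

l=2, r=15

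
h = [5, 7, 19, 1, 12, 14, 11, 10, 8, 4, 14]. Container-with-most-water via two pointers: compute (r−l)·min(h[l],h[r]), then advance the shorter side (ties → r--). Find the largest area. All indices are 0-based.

l=0 r=10: min(5,14)*10=50 best=50 *, l++
l=1 r=10: min(7,14)*9=63 best=63 *, l++
l=2 r=10: min(19,14)*8=112 best=112 *, r--
l=2 r=9: min(19,4)*7=28 best=112, r--
l=2 r=8: min(19,8)*6=48 best=112, r--
l=2 r=7: min(19,10)*5=50 best=112, r--
l=2 r=6: min(19,11)*4=44 best=112, r--
l=2 r=5: min(19,14)*3=42 best=112, r--
l=2 r=4: min(19,12)*2=24 best=112, r--
l=2 r=3: min(19,1)*1=1 best=112, r--

max area = 112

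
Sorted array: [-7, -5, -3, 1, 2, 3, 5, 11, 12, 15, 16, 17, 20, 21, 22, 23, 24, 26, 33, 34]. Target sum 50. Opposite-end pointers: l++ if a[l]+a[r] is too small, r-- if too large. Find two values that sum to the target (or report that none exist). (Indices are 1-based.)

(16, 34)

l=1 r=20: -7+34=27 <50, l++
l=2 r=20: -5+34=29 <50, l++
l=3 r=20: -3+34=31 <50, l++
l=4 r=20: 1+34=35 <50, l++
l=5 r=20: 2+34=36 <50, l++
l=6 r=20: 3+34=37 <50, l++
l=7 r=20: 5+34=39 <50, l++
l=8 r=20: 11+34=45 <50, l++
l=9 r=20: 12+34=46 <50, l++
l=10 r=20: 15+34=49 <50, l++
l=11 r=20: 16+34=50, found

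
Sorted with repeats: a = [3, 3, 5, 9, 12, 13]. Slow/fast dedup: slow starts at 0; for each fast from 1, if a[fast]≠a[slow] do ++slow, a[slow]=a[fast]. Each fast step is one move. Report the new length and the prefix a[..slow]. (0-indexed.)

slow=0 fast=1: a[fast]=3=a[slow] dup, fast++
slow=0 fast=2: a[fast]=5≠a[slow]=3 write a[1]=5, slow++,fast++
slow=1 fast=3: a[fast]=9≠a[slow]=5 write a[2]=9, slow++,fast++
slow=2 fast=4: a[fast]=12≠a[slow]=9 write a[3]=12, slow++,fast++
slow=3 fast=5: a[fast]=13≠a[slow]=12 write a[4]=13, slow++,fast++

length 5; prefix = [3, 5, 9, 12, 13]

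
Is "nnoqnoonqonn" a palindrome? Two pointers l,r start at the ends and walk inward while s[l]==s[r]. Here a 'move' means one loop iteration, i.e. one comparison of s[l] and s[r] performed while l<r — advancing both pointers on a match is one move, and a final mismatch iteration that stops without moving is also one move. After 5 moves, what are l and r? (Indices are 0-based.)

l=0 r=11: 'n'=='n', l++,r--
l=1 r=10: 'n'=='n', l++,r--
l=2 r=9: 'o'=='o', l++,r--
l=3 r=8: 'q'=='q', l++,r--
l=4 r=7: 'n'=='n', l++,r--

l=5, r=6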